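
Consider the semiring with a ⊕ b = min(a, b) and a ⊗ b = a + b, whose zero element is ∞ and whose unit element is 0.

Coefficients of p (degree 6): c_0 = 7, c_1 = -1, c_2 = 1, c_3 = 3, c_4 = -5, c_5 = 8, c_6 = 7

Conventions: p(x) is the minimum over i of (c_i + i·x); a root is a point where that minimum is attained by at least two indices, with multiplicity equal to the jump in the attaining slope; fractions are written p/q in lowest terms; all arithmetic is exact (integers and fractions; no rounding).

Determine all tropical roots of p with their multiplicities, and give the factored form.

hull edge (i=0, c=7) to (i=1, c=-1): slope -8, span 1
hull edge (i=1, c=-1) to (i=4, c=-5): slope -4/3, span 3
hull edge (i=4, c=-5) to (i=6, c=7): slope 6, span 2
Factored form: p(x) = 7 ⊗ (x ⊕ (-6)) ⊗ (x ⊕ (-6)) ⊗ (x ⊕ 4/3) ⊗ (x ⊕ 4/3) ⊗ (x ⊕ 4/3) ⊗ (x ⊕ 8)
Answer: roots = -6 (mult 2), 4/3 (mult 3), 8 (mult 1)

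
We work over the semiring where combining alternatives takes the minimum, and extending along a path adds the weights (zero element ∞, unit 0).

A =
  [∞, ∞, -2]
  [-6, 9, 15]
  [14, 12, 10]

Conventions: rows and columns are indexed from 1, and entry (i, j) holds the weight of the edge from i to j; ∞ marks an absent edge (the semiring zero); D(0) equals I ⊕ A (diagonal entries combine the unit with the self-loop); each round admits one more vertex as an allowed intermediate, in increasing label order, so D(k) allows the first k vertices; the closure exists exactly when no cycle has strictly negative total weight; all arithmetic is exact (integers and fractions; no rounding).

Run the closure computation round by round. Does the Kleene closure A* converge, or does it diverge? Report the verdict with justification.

D(0):
  [0, ∞, -2]
  [-6, 0, 15]
  [14, 12, 0]
D(1):
  [0, ∞, -2]
  [-6, 0, -8]
  [14, 12, 0]
D(2):
  [0, ∞, -2]
  [-6, 0, -8]
  [6, 12, 0]
D(3):
  [0, 10, -2]
  [-6, 0, -8]
  [6, 12, 0]
Key observation: every diagonal entry stays at the unit through all rounds, so no improving cycle exists.
Answer: CONVERGES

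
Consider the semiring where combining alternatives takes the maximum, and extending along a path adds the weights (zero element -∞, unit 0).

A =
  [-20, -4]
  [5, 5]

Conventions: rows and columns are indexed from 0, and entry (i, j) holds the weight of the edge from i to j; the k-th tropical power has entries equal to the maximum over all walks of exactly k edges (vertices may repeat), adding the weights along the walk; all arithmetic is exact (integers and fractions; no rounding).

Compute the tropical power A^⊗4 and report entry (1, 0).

A^⊗2:
  [1, 1]
  [10, 10]
A^⊗3:
  [6, 6]
  [15, 15]
A^⊗4:
  [11, 11]
  [20, 20]
Key observation: the optimum is the walk 1->1->1->1->0, with weight 5 + 5 + 5 + 5 = 20.
Optimal value attained by: walk 1->1->1->1->0.
Answer: (A^⊗4)[1][0] = 20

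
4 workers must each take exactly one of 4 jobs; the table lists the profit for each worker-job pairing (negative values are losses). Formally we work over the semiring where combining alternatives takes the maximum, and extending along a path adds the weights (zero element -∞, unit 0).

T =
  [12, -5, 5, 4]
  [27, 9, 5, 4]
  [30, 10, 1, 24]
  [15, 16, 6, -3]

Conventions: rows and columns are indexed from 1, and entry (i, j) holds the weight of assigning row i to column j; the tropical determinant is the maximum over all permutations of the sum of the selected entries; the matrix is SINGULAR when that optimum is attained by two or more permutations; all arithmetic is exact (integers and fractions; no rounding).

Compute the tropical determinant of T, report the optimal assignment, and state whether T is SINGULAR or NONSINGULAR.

σ = (1, 2, 3, 4): 12 + 9 + 1 + (-3) = 19
σ = (1, 2, 4, 3): 12 + 9 + 24 + 6 = 51
σ = (1, 3, 2, 4): 12 + 5 + 10 + (-3) = 24
σ = (1, 3, 4, 2): 12 + 5 + 24 + 16 = 57
σ = (1, 4, 2, 3): 12 + 4 + 10 + 6 = 32
σ = (1, 4, 3, 2): 12 + 4 + 1 + 16 = 33
σ = (2, 1, 3, 4): (-5) + 27 + 1 + (-3) = 20
σ = (2, 1, 4, 3): (-5) + 27 + 24 + 6 = 52
σ = (2, 3, 1, 4): (-5) + 5 + 30 + (-3) = 27
σ = (2, 3, 4, 1): (-5) + 5 + 24 + 15 = 39
σ = (2, 4, 1, 3): (-5) + 4 + 30 + 6 = 35
σ = (2, 4, 3, 1): (-5) + 4 + 1 + 15 = 15
σ = (3, 1, 2, 4): 5 + 27 + 10 + (-3) = 39
σ = (3, 1, 4, 2): 5 + 27 + 24 + 16 = 72
σ = (3, 2, 1, 4): 5 + 9 + 30 + (-3) = 41
σ = (3, 2, 4, 1): 5 + 9 + 24 + 15 = 53
σ = (3, 4, 1, 2): 5 + 4 + 30 + 16 = 55
σ = (3, 4, 2, 1): 5 + 4 + 10 + 15 = 34
σ = (4, 1, 2, 3): 4 + 27 + 10 + 6 = 47
σ = (4, 1, 3, 2): 4 + 27 + 1 + 16 = 48
σ = (4, 2, 1, 3): 4 + 9 + 30 + 6 = 49
σ = (4, 2, 3, 1): 4 + 9 + 1 + 15 = 29
σ = (4, 3, 1, 2): 4 + 5 + 30 + 16 = 55
σ = (4, 3, 2, 1): 4 + 5 + 10 + 15 = 34
Optimal value attained by: σ = (3, 1, 4, 2).
Answer: det⊕(T) = 72; verdict: NONSINGULAR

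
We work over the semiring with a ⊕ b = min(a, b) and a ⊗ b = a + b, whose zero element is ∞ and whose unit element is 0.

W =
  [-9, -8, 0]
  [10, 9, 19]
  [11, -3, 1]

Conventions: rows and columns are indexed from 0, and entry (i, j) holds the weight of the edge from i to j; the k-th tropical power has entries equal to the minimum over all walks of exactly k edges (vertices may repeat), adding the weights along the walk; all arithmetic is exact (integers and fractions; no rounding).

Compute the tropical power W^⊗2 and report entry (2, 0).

W^⊗2:
  [-18, -17, -9]
  [1, 2, 10]
  [2, -2, 2]
Key observation: the optimum is the walk 2->0->0, with weight 11 + (-9) = 2.
Optimal value attained by: walk 2->0->0.
Answer: (W^⊗2)[2][0] = 2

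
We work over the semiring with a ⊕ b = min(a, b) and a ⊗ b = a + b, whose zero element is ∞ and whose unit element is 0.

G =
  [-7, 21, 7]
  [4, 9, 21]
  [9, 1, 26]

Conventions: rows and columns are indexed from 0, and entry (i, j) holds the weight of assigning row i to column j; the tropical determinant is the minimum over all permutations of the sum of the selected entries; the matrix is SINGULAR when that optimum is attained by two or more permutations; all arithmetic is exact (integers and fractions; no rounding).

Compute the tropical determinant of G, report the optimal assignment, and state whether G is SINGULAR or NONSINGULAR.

σ = (0, 1, 2): (-7) + 9 + 26 = 28
σ = (0, 2, 1): (-7) + 21 + 1 = 15
σ = (1, 0, 2): 21 + 4 + 26 = 51
σ = (1, 2, 0): 21 + 21 + 9 = 51
σ = (2, 0, 1): 7 + 4 + 1 = 12
σ = (2, 1, 0): 7 + 9 + 9 = 25
Optimal value attained by: σ = (2, 0, 1).
Answer: det⊕(G) = 12; verdict: NONSINGULAR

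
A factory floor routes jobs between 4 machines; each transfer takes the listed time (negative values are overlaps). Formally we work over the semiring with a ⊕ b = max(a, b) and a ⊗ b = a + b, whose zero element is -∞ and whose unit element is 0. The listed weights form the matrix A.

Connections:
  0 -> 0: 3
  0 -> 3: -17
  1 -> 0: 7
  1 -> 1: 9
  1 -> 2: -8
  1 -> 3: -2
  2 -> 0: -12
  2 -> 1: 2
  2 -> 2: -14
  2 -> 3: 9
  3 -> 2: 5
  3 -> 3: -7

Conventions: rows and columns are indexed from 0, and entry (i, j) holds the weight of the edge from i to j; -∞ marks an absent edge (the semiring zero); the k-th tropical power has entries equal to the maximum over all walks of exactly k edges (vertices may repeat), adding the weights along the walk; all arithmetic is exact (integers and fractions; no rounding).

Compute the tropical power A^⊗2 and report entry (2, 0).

A^⊗2:
  [6, -∞, -12, -14]
  [16, 18, 3, 7]
  [9, 11, 14, 2]
  [-7, 7, -2, 14]
Key observation: the optimum is the walk 2->1->0, with weight 2 + 7 = 9.
Optimal value attained by: walk 2->1->0.
Answer: (A^⊗2)[2][0] = 9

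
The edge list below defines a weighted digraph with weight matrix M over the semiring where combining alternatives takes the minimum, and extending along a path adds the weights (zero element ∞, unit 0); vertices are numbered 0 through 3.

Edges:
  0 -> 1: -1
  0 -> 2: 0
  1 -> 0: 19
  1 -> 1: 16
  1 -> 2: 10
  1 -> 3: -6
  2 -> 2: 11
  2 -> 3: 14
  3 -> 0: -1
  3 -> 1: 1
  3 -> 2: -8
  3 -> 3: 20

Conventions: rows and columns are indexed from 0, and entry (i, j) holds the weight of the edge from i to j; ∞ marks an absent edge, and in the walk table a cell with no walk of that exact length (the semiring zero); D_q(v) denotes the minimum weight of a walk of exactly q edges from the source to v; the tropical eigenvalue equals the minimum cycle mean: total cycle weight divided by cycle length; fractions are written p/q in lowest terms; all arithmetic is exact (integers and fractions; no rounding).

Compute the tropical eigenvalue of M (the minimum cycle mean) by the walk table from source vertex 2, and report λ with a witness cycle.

q=0: [∞, ∞, 0, ∞]
q=1: [∞, ∞, 11, 14]
q=2: [13, 15, 6, 25]
q=3: [24, 12, 13, 9]
q=4: [8, 10, 1, 6]
Optimal cycle mean attained by: cycle 0->1->3->0, total (-1) + (-6) + (-1), length 3.
Answer: λ = -8/3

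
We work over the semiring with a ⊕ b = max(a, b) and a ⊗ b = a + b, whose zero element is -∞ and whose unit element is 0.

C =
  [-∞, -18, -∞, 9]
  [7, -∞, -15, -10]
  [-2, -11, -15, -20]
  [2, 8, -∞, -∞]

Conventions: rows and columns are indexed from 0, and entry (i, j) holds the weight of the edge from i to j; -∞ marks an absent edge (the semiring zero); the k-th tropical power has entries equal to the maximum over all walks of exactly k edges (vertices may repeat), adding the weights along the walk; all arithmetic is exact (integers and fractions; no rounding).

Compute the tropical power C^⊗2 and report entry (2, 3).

C^⊗2:
  [11, 17, -33, -28]
  [-8, -2, -30, 16]
  [-4, -12, -26, 7]
  [15, -16, -7, 11]
Key observation: the optimum is the walk 2->0->3, with weight (-2) + 9 = 7.
Optimal value attained by: walk 2->0->3.
Answer: (C^⊗2)[2][3] = 7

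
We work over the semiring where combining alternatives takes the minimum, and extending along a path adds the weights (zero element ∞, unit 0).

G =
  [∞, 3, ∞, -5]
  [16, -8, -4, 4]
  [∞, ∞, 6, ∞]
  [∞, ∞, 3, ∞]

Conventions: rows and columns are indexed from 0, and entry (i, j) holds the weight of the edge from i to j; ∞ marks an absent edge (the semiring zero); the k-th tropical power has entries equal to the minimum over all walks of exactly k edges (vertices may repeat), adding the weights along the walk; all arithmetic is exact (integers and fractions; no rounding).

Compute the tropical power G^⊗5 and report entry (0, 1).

G^⊗2:
  [19, -5, -2, 7]
  [8, -16, -12, -4]
  [∞, ∞, 12, ∞]
  [∞, ∞, 9, ∞]
G^⊗3:
  [11, -13, -9, -1]
  [0, -24, -20, -12]
  [∞, ∞, 18, ∞]
  [∞, ∞, 15, ∞]
G^⊗4:
  [3, -21, -17, -9]
  [-8, -32, -28, -20]
  [∞, ∞, 24, ∞]
  [∞, ∞, 21, ∞]
G^⊗5:
  [-5, -29, -25, -17]
  [-16, -40, -36, -28]
  [∞, ∞, 30, ∞]
  [∞, ∞, 27, ∞]
Key observation: the optimum is the walk 0->1->1->1->1->1, with weight 3 + (-8) + (-8) + (-8) + (-8) = -29.
Optimal value attained by: walk 0->1->1->1->1->1.
Answer: (G^⊗5)[0][1] = -29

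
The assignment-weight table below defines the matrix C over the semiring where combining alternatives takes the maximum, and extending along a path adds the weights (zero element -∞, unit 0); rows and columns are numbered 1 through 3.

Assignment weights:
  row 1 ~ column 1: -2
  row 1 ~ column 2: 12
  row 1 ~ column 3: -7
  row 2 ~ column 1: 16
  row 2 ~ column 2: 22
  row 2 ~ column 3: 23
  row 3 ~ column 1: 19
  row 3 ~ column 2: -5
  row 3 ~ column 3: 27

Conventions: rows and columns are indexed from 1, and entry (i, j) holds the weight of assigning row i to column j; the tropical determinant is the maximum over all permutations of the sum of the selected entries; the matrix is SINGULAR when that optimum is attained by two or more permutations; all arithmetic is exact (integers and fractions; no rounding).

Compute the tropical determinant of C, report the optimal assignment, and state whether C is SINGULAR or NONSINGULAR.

σ = (1, 2, 3): (-2) + 22 + 27 = 47
σ = (1, 3, 2): (-2) + 23 + (-5) = 16
σ = (2, 1, 3): 12 + 16 + 27 = 55
σ = (2, 3, 1): 12 + 23 + 19 = 54
σ = (3, 1, 2): (-7) + 16 + (-5) = 4
σ = (3, 2, 1): (-7) + 22 + 19 = 34
Optimal value attained by: σ = (2, 1, 3).
Answer: det⊕(C) = 55; verdict: NONSINGULAR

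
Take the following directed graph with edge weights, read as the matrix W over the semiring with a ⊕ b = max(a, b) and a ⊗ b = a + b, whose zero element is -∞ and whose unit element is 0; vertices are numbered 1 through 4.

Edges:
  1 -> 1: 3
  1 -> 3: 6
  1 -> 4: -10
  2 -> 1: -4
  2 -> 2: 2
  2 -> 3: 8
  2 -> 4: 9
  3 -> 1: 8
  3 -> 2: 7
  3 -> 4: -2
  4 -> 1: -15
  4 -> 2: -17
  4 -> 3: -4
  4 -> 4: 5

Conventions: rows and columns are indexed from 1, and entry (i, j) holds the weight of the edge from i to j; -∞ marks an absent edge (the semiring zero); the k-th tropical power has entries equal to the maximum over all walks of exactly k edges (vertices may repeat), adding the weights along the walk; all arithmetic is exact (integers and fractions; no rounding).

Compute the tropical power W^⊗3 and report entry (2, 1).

W^⊗2:
  [14, 13, 9, 4]
  [16, 15, 10, 14]
  [11, 9, 15, 16]
  [4, 3, 1, 10]
W^⊗3:
  [17, 16, 21, 22]
  [19, 17, 23, 24]
  [23, 22, 17, 21]
  [9, 8, 11, 15]
Key observation: the optimum is the walk 2->3->1->1, with weight 8 + 8 + 3 = 19.
Optimal value attained by: walk 2->3->1->1.
Answer: (W^⊗3)[2][1] = 19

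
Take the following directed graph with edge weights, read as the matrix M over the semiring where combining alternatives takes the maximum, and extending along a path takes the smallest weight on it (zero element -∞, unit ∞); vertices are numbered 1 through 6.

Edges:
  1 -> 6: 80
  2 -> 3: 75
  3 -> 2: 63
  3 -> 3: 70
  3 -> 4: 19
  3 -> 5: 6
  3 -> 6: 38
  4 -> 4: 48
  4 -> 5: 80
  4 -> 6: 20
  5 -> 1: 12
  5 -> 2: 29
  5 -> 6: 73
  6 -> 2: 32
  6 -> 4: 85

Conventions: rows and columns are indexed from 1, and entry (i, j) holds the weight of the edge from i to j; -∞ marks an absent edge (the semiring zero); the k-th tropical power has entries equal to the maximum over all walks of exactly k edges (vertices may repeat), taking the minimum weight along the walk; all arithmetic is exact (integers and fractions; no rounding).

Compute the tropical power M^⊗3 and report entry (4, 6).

M^⊗2:
  [-∞, 32, -∞, 80, -∞, -∞]
  [-∞, 63, 70, 19, 6, 38]
  [6, 63, 70, 38, 19, 38]
  [12, 29, -∞, 48, 48, 73]
  [-∞, 32, 29, 73, -∞, 12]
  [-∞, -∞, 32, 48, 80, 20]
M^⊗3:
  [-∞, -∞, 32, 48, 80, 20]
  [6, 63, 70, 38, 19, 38]
  [12, 63, 70, 38, 38, 38]
  [12, 32, 29, 73, 48, 48]
  [-∞, 29, 32, 48, 73, 29]
  [12, 32, 32, 48, 48, 73]
Key observation: the optimum is the walk 4->4->5->6, with weight 48 min 80 min 73 = 48.
Optimal value attained by: walk 4->4->5->6.
Answer: (M^⊗3)[4][6] = 48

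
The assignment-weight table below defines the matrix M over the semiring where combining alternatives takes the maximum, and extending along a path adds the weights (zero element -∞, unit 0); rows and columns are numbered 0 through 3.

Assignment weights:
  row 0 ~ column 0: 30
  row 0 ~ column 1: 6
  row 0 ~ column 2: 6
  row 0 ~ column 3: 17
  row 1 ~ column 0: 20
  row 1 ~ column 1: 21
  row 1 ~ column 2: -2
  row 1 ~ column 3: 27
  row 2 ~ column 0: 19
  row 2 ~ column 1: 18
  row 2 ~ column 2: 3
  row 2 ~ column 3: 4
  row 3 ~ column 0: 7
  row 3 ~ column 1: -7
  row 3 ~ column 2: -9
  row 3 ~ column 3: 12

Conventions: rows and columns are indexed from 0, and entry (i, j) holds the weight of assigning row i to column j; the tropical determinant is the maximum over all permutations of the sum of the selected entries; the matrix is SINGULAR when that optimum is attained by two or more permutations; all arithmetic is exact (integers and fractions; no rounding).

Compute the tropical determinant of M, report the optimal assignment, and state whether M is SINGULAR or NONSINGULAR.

σ = (0, 1, 2, 3): 30 + 21 + 3 + 12 = 66
σ = (0, 1, 3, 2): 30 + 21 + 4 + (-9) = 46
σ = (0, 2, 1, 3): 30 + (-2) + 18 + 12 = 58
σ = (0, 2, 3, 1): 30 + (-2) + 4 + (-7) = 25
σ = (0, 3, 1, 2): 30 + 27 + 18 + (-9) = 66
σ = (0, 3, 2, 1): 30 + 27 + 3 + (-7) = 53
σ = (1, 0, 2, 3): 6 + 20 + 3 + 12 = 41
σ = (1, 0, 3, 2): 6 + 20 + 4 + (-9) = 21
σ = (1, 2, 0, 3): 6 + (-2) + 19 + 12 = 35
σ = (1, 2, 3, 0): 6 + (-2) + 4 + 7 = 15
σ = (1, 3, 0, 2): 6 + 27 + 19 + (-9) = 43
σ = (1, 3, 2, 0): 6 + 27 + 3 + 7 = 43
σ = (2, 0, 1, 3): 6 + 20 + 18 + 12 = 56
σ = (2, 0, 3, 1): 6 + 20 + 4 + (-7) = 23
σ = (2, 1, 0, 3): 6 + 21 + 19 + 12 = 58
σ = (2, 1, 3, 0): 6 + 21 + 4 + 7 = 38
σ = (2, 3, 0, 1): 6 + 27 + 19 + (-7) = 45
σ = (2, 3, 1, 0): 6 + 27 + 18 + 7 = 58
σ = (3, 0, 1, 2): 17 + 20 + 18 + (-9) = 46
σ = (3, 0, 2, 1): 17 + 20 + 3 + (-7) = 33
σ = (3, 1, 0, 2): 17 + 21 + 19 + (-9) = 48
σ = (3, 1, 2, 0): 17 + 21 + 3 + 7 = 48
σ = (3, 2, 0, 1): 17 + (-2) + 19 + (-7) = 27
σ = (3, 2, 1, 0): 17 + (-2) + 18 + 7 = 40
Optimal value attained by: σ = (0, 1, 2, 3).
Answer: det⊕(M) = 66; verdict: SINGULAR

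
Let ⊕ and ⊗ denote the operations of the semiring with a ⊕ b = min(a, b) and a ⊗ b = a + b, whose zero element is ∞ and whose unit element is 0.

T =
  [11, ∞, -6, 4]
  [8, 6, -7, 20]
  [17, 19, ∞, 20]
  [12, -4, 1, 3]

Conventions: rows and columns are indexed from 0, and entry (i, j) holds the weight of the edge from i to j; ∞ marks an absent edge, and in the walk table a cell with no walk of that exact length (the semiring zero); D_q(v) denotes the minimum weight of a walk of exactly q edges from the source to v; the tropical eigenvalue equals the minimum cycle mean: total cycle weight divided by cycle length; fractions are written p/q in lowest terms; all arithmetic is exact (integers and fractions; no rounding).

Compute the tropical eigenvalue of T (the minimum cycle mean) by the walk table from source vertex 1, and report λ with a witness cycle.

q=0: [∞, 0, ∞, ∞]
q=1: [8, 6, -7, 20]
q=2: [10, 12, -1, 12]
q=3: [16, 8, 4, 14]
q=4: [16, 10, 1, 17]
Optimal cycle mean attained by: cycle 0->3->1->2->0, total 4 + (-4) + (-7) + 17, length 4.
Answer: λ = 5/2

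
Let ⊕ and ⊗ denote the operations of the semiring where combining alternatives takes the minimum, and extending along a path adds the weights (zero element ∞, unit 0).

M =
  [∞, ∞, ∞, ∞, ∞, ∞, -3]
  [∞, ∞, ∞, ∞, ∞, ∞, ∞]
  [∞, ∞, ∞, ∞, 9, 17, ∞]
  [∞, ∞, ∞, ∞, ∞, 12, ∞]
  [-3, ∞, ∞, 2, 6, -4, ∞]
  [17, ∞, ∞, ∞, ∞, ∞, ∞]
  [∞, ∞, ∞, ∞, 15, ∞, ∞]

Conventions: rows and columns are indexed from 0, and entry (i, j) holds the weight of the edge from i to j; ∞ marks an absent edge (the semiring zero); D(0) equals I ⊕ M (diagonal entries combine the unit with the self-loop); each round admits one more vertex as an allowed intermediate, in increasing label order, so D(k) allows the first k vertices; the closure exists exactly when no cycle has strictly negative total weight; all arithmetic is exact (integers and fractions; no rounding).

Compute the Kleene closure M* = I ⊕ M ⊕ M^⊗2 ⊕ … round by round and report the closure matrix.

D(0):
  [0, ∞, ∞, ∞, ∞, ∞, -3]
  [∞, 0, ∞, ∞, ∞, ∞, ∞]
  [∞, ∞, 0, ∞, 9, 17, ∞]
  [∞, ∞, ∞, 0, ∞, 12, ∞]
  [-3, ∞, ∞, 2, 0, -4, ∞]
  [17, ∞, ∞, ∞, ∞, 0, ∞]
  [∞, ∞, ∞, ∞, 15, ∞, 0]
D(1):
  [0, ∞, ∞, ∞, ∞, ∞, -3]
  [∞, 0, ∞, ∞, ∞, ∞, ∞]
  [∞, ∞, 0, ∞, 9, 17, ∞]
  [∞, ∞, ∞, 0, ∞, 12, ∞]
  [-3, ∞, ∞, 2, 0, -4, -6]
  [17, ∞, ∞, ∞, ∞, 0, 14]
  [∞, ∞, ∞, ∞, 15, ∞, 0]
D(2):
  [0, ∞, ∞, ∞, ∞, ∞, -3]
  [∞, 0, ∞, ∞, ∞, ∞, ∞]
  [∞, ∞, 0, ∞, 9, 17, ∞]
  [∞, ∞, ∞, 0, ∞, 12, ∞]
  [-3, ∞, ∞, 2, 0, -4, -6]
  [17, ∞, ∞, ∞, ∞, 0, 14]
  [∞, ∞, ∞, ∞, 15, ∞, 0]
D(3):
  [0, ∞, ∞, ∞, ∞, ∞, -3]
  [∞, 0, ∞, ∞, ∞, ∞, ∞]
  [∞, ∞, 0, ∞, 9, 17, ∞]
  [∞, ∞, ∞, 0, ∞, 12, ∞]
  [-3, ∞, ∞, 2, 0, -4, -6]
  [17, ∞, ∞, ∞, ∞, 0, 14]
  [∞, ∞, ∞, ∞, 15, ∞, 0]
D(4):
  [0, ∞, ∞, ∞, ∞, ∞, -3]
  [∞, 0, ∞, ∞, ∞, ∞, ∞]
  [∞, ∞, 0, ∞, 9, 17, ∞]
  [∞, ∞, ∞, 0, ∞, 12, ∞]
  [-3, ∞, ∞, 2, 0, -4, -6]
  [17, ∞, ∞, ∞, ∞, 0, 14]
  [∞, ∞, ∞, ∞, 15, ∞, 0]
D(5):
  [0, ∞, ∞, ∞, ∞, ∞, -3]
  [∞, 0, ∞, ∞, ∞, ∞, ∞]
  [6, ∞, 0, 11, 9, 5, 3]
  [∞, ∞, ∞, 0, ∞, 12, ∞]
  [-3, ∞, ∞, 2, 0, -4, -6]
  [17, ∞, ∞, ∞, ∞, 0, 14]
  [12, ∞, ∞, 17, 15, 11, 0]
D(6):
  [0, ∞, ∞, ∞, ∞, ∞, -3]
  [∞, 0, ∞, ∞, ∞, ∞, ∞]
  [6, ∞, 0, 11, 9, 5, 3]
  [29, ∞, ∞, 0, ∞, 12, 26]
  [-3, ∞, ∞, 2, 0, -4, -6]
  [17, ∞, ∞, ∞, ∞, 0, 14]
  [12, ∞, ∞, 17, 15, 11, 0]
D(7):
  [0, ∞, ∞, 14, 12, 8, -3]
  [∞, 0, ∞, ∞, ∞, ∞, ∞]
  [6, ∞, 0, 11, 9, 5, 3]
  [29, ∞, ∞, 0, 41, 12, 26]
  [-3, ∞, ∞, 2, 0, -4, -6]
  [17, ∞, ∞, 31, 29, 0, 14]
  [12, ∞, ∞, 17, 15, 11, 0]
Answer: M* = [[0, ∞, ∞, 14, 12, 8, -3], [∞, 0, ∞, ∞, ∞, ∞, ∞], [6, ∞, 0, 11, 9, 5, 3], [29, ∞, ∞, 0, 41, 12, 26], [-3, ∞, ∞, 2, 0, -4, -6], [17, ∞, ∞, 31, 29, 0, 14], [12, ∞, ∞, 17, 15, 11, 0]]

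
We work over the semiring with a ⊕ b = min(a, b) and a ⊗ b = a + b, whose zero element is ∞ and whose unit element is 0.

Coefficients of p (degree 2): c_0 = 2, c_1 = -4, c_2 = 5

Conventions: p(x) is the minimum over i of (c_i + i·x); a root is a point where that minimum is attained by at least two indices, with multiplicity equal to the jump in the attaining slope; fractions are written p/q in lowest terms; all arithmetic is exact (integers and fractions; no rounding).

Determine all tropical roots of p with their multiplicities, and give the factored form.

hull edge (i=0, c=2) to (i=1, c=-4): slope -6, span 1
hull edge (i=1, c=-4) to (i=2, c=5): slope 9, span 1
Factored form: p(x) = 5 ⊗ (x ⊕ (-9)) ⊗ (x ⊕ 6)
Answer: roots = -9 (mult 1), 6 (mult 1)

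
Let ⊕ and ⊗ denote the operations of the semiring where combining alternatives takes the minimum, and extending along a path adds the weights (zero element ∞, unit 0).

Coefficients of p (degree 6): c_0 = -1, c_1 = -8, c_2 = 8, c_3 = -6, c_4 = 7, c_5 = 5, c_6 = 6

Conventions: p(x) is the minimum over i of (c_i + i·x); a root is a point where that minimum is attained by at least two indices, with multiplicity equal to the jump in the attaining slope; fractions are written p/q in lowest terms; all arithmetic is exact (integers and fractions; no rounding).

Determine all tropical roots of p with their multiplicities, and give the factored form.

hull edge (i=0, c=-1) to (i=1, c=-8): slope -7, span 1
hull edge (i=1, c=-8) to (i=3, c=-6): slope 1, span 2
hull edge (i=3, c=-6) to (i=6, c=6): slope 4, span 3
Factored form: p(x) = 6 ⊗ (x ⊕ (-4)) ⊗ (x ⊕ (-4)) ⊗ (x ⊕ (-4)) ⊗ (x ⊕ (-1)) ⊗ (x ⊕ (-1)) ⊗ (x ⊕ 7)
Answer: roots = -4 (mult 3), -1 (mult 2), 7 (mult 1)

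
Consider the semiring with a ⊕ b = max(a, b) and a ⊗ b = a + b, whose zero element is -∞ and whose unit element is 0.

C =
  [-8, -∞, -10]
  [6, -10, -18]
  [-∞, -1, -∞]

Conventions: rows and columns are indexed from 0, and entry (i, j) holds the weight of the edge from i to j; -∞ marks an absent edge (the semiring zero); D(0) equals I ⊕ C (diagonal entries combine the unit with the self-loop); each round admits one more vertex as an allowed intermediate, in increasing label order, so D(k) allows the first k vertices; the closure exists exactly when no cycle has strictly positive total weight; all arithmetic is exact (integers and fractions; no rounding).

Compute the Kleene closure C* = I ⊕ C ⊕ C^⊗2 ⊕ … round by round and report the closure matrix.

D(0):
  [0, -∞, -10]
  [6, 0, -18]
  [-∞, -1, 0]
D(1):
  [0, -∞, -10]
  [6, 0, -4]
  [-∞, -1, 0]
D(2):
  [0, -∞, -10]
  [6, 0, -4]
  [5, -1, 0]
D(3):
  [0, -11, -10]
  [6, 0, -4]
  [5, -1, 0]
Answer: C* = [[0, -11, -10], [6, 0, -4], [5, -1, 0]]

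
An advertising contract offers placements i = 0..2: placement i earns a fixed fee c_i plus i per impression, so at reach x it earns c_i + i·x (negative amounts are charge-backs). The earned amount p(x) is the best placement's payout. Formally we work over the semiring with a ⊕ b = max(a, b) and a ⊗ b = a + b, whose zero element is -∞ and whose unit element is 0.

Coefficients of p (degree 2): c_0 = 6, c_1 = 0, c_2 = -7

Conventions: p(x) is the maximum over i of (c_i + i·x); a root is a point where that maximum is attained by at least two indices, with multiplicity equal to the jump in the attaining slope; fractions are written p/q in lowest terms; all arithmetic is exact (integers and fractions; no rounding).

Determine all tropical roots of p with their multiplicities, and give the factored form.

hull edge (i=0, c=6) to (i=1, c=0): slope -6, span 1
hull edge (i=1, c=0) to (i=2, c=-7): slope -7, span 1
Factored form: p(x) = -7 ⊗ (x ⊕ 6) ⊗ (x ⊕ 7)
Answer: roots = 6 (mult 1), 7 (mult 1)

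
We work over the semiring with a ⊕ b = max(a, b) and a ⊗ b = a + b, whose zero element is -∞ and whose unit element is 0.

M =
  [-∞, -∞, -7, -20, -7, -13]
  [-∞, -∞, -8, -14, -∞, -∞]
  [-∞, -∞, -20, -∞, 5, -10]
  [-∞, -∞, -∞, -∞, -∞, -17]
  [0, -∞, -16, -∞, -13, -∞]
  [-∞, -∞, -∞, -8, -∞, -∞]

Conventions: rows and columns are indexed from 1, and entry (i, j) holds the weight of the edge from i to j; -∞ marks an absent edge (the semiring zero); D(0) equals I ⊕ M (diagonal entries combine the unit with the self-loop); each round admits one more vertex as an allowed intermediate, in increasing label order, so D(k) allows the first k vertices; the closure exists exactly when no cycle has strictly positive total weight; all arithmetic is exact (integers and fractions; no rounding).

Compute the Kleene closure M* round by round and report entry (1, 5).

D(0):
  [0, -∞, -7, -20, -7, -13]
  [-∞, 0, -8, -14, -∞, -∞]
  [-∞, -∞, 0, -∞, 5, -10]
  [-∞, -∞, -∞, 0, -∞, -17]
  [0, -∞, -16, -∞, 0, -∞]
  [-∞, -∞, -∞, -8, -∞, 0]
D(1):
  [0, -∞, -7, -20, -7, -13]
  [-∞, 0, -8, -14, -∞, -∞]
  [-∞, -∞, 0, -∞, 5, -10]
  [-∞, -∞, -∞, 0, -∞, -17]
  [0, -∞, -7, -20, 0, -13]
  [-∞, -∞, -∞, -8, -∞, 0]
D(2):
  [0, -∞, -7, -20, -7, -13]
  [-∞, 0, -8, -14, -∞, -∞]
  [-∞, -∞, 0, -∞, 5, -10]
  [-∞, -∞, -∞, 0, -∞, -17]
  [0, -∞, -7, -20, 0, -13]
  [-∞, -∞, -∞, -8, -∞, 0]
D(3):
  [0, -∞, -7, -20, -2, -13]
  [-∞, 0, -8, -14, -3, -18]
  [-∞, -∞, 0, -∞, 5, -10]
  [-∞, -∞, -∞, 0, -∞, -17]
  [0, -∞, -7, -20, 0, -13]
  [-∞, -∞, -∞, -8, -∞, 0]
D(4):
  [0, -∞, -7, -20, -2, -13]
  [-∞, 0, -8, -14, -3, -18]
  [-∞, -∞, 0, -∞, 5, -10]
  [-∞, -∞, -∞, 0, -∞, -17]
  [0, -∞, -7, -20, 0, -13]
  [-∞, -∞, -∞, -8, -∞, 0]
D(5):
  [0, -∞, -7, -20, -2, -13]
  [-3, 0, -8, -14, -3, -16]
  [5, -∞, 0, -15, 5, -8]
  [-∞, -∞, -∞, 0, -∞, -17]
  [0, -∞, -7, -20, 0, -13]
  [-∞, -∞, -∞, -8, -∞, 0]
D(6):
  [0, -∞, -7, -20, -2, -13]
  [-3, 0, -8, -14, -3, -16]
  [5, -∞, 0, -15, 5, -8]
  [-∞, -∞, -∞, 0, -∞, -17]
  [0, -∞, -7, -20, 0, -13]
  [-∞, -∞, -∞, -8, -∞, 0]
Answer: M*[1][5] = -2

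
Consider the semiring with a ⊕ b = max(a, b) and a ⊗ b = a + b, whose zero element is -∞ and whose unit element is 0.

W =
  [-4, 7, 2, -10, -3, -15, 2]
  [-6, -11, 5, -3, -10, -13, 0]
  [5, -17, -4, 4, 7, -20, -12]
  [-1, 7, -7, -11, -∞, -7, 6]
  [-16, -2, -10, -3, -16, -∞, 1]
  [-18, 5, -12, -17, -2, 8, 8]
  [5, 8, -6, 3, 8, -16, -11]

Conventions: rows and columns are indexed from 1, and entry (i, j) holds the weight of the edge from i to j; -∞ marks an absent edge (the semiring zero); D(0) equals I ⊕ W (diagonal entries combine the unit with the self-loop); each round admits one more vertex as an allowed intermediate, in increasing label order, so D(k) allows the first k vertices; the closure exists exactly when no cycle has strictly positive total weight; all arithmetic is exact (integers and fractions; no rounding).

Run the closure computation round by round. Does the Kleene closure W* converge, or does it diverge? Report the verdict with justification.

Detection: at round 0, diagonal entry (6, 6) turns strictly positive.
Key observation: the cycle 6->6 has total weight 8, which is strictly positive.
Answer: DIVERGES — positive cycle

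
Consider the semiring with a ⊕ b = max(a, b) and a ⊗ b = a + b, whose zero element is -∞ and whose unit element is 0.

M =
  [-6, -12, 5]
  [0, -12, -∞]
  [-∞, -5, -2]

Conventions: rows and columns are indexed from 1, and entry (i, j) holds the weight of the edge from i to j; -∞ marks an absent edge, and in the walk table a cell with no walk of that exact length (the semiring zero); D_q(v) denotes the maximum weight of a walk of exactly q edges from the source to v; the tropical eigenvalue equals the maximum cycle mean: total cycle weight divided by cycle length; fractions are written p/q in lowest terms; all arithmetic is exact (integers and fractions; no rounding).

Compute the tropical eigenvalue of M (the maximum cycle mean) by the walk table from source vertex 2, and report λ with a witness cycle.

q=0: [-∞, 0, -∞]
q=1: [0, -12, -∞]
q=2: [-6, -12, 5]
q=3: [-12, 0, 3]
Optimal cycle mean attained by: cycle 1->3->2->1, total 5 + (-5) + 0, length 3.
Answer: λ = 0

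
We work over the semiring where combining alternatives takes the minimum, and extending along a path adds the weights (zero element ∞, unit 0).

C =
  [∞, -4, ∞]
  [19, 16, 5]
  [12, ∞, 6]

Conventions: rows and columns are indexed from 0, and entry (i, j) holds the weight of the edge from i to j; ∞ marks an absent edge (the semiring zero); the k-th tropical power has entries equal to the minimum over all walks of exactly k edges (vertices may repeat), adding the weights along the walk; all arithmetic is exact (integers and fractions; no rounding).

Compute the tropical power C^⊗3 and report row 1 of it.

C^⊗2:
  [15, 12, 1]
  [17, 15, 11]
  [18, 8, 12]
C^⊗3:
  [13, 11, 7]
  [23, 13, 17]
  [24, 14, 13]
Answer: row 1 of C^⊗3 = [23, 13, 17]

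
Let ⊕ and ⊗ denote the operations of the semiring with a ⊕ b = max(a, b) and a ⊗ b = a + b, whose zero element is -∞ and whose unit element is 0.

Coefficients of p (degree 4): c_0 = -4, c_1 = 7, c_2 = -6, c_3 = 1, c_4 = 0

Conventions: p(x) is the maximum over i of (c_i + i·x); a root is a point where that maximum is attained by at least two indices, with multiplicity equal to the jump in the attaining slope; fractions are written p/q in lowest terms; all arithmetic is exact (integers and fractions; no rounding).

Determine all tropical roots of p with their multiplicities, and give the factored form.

hull edge (i=0, c=-4) to (i=1, c=7): slope 11, span 1
hull edge (i=1, c=7) to (i=4, c=0): slope -7/3, span 3
Factored form: p(x) = 0 ⊗ (x ⊕ (-11)) ⊗ (x ⊕ 7/3) ⊗ (x ⊕ 7/3) ⊗ (x ⊕ 7/3)
Answer: roots = -11 (mult 1), 7/3 (mult 3)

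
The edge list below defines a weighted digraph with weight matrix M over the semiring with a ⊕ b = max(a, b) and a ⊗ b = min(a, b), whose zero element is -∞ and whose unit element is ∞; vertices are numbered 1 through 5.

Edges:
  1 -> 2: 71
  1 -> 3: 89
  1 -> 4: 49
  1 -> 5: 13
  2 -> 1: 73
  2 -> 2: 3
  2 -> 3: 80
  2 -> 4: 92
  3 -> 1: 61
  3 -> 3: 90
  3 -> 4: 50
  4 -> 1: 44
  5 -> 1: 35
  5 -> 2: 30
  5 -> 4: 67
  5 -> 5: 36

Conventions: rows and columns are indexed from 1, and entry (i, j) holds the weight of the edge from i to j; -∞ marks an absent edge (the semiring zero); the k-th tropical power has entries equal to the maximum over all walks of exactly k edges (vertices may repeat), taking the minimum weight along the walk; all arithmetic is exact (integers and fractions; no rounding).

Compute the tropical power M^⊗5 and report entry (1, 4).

M^⊗2:
  [71, 13, 89, 71, 13]
  [61, 71, 80, 50, 13]
  [61, 61, 90, 50, 13]
  [-∞, 44, 44, 44, 13]
  [44, 35, 35, 36, 36]
M^⊗3:
  [61, 71, 89, 50, 13]
  [71, 61, 80, 71, 13]
  [61, 61, 90, 61, 13]
  [44, 13, 44, 44, 13]
  [36, 44, 44, 44, 36]
M^⊗4:
  [71, 61, 89, 71, 13]
  [61, 71, 80, 61, 13]
  [61, 61, 90, 61, 13]
  [44, 44, 44, 44, 13]
  [44, 36, 44, 44, 36]
M^⊗5:
  [61, 71, 89, 61, 13]
  [71, 61, 80, 71, 13]
  [61, 61, 90, 61, 13]
  [44, 44, 44, 44, 13]
  [44, 44, 44, 44, 36]
Key observation: the optimum is the walk 1->2->3->1->2->4, with weight 71 min 80 min 61 min 71 min 92 = 61.
Optimal value attained by: walk 1->2->3->1->2->4.
Answer: (M^⊗5)[1][4] = 61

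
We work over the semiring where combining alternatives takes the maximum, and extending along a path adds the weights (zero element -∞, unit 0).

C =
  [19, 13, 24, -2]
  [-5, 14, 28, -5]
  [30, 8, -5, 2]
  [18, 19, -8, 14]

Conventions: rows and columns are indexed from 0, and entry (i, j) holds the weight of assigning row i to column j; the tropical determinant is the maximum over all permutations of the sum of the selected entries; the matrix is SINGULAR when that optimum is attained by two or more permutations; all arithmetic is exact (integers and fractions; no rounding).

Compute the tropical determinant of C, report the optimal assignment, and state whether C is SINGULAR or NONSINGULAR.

σ = (0, 1, 2, 3): 19 + 14 + (-5) + 14 = 42
σ = (0, 1, 3, 2): 19 + 14 + 2 + (-8) = 27
σ = (0, 2, 1, 3): 19 + 28 + 8 + 14 = 69
σ = (0, 2, 3, 1): 19 + 28 + 2 + 19 = 68
σ = (0, 3, 1, 2): 19 + (-5) + 8 + (-8) = 14
σ = (0, 3, 2, 1): 19 + (-5) + (-5) + 19 = 28
σ = (1, 0, 2, 3): 13 + (-5) + (-5) + 14 = 17
σ = (1, 0, 3, 2): 13 + (-5) + 2 + (-8) = 2
σ = (1, 2, 0, 3): 13 + 28 + 30 + 14 = 85
σ = (1, 2, 3, 0): 13 + 28 + 2 + 18 = 61
σ = (1, 3, 0, 2): 13 + (-5) + 30 + (-8) = 30
σ = (1, 3, 2, 0): 13 + (-5) + (-5) + 18 = 21
σ = (2, 0, 1, 3): 24 + (-5) + 8 + 14 = 41
σ = (2, 0, 3, 1): 24 + (-5) + 2 + 19 = 40
σ = (2, 1, 0, 3): 24 + 14 + 30 + 14 = 82
σ = (2, 1, 3, 0): 24 + 14 + 2 + 18 = 58
σ = (2, 3, 0, 1): 24 + (-5) + 30 + 19 = 68
σ = (2, 3, 1, 0): 24 + (-5) + 8 + 18 = 45
σ = (3, 0, 1, 2): (-2) + (-5) + 8 + (-8) = -7
σ = (3, 0, 2, 1): (-2) + (-5) + (-5) + 19 = 7
σ = (3, 1, 0, 2): (-2) + 14 + 30 + (-8) = 34
σ = (3, 1, 2, 0): (-2) + 14 + (-5) + 18 = 25
σ = (3, 2, 0, 1): (-2) + 28 + 30 + 19 = 75
σ = (3, 2, 1, 0): (-2) + 28 + 8 + 18 = 52
Optimal value attained by: σ = (1, 2, 0, 3).
Answer: det⊕(C) = 85; verdict: NONSINGULAR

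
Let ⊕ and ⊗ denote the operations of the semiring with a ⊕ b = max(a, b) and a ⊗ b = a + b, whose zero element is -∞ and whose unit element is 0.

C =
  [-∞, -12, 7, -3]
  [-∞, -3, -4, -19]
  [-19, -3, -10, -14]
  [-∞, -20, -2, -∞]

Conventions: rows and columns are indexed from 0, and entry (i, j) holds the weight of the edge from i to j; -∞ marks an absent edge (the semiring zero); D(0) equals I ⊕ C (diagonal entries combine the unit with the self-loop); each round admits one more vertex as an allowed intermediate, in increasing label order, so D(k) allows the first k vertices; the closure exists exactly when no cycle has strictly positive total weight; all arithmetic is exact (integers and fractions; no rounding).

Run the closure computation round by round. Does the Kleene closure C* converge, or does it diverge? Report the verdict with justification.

D(0):
  [0, -12, 7, -3]
  [-∞, 0, -4, -19]
  [-19, -3, 0, -14]
  [-∞, -20, -2, 0]
D(1):
  [0, -12, 7, -3]
  [-∞, 0, -4, -19]
  [-19, -3, 0, -14]
  [-∞, -20, -2, 0]
D(2):
  [0, -12, 7, -3]
  [-∞, 0, -4, -19]
  [-19, -3, 0, -14]
  [-∞, -20, -2, 0]
D(3):
  [0, 4, 7, -3]
  [-23, 0, -4, -18]
  [-19, -3, 0, -14]
  [-21, -5, -2, 0]
D(4):
  [0, 4, 7, -3]
  [-23, 0, -4, -18]
  [-19, -3, 0, -14]
  [-21, -5, -2, 0]
Key observation: every diagonal entry stays at the unit through all rounds, so no improving cycle exists.
Answer: CONVERGES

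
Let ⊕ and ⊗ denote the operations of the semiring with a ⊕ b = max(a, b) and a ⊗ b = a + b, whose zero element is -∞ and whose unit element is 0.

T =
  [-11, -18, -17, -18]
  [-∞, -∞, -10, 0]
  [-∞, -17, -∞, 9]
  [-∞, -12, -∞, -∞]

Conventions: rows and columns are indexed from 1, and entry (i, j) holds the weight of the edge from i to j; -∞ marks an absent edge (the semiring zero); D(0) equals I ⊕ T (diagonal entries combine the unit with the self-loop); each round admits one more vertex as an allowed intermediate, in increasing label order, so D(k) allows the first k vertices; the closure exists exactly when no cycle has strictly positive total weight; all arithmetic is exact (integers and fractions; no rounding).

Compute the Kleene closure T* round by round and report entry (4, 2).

D(0):
  [0, -18, -17, -18]
  [-∞, 0, -10, 0]
  [-∞, -17, 0, 9]
  [-∞, -12, -∞, 0]
D(1):
  [0, -18, -17, -18]
  [-∞, 0, -10, 0]
  [-∞, -17, 0, 9]
  [-∞, -12, -∞, 0]
D(2):
  [0, -18, -17, -18]
  [-∞, 0, -10, 0]
  [-∞, -17, 0, 9]
  [-∞, -12, -22, 0]
D(3):
  [0, -18, -17, -8]
  [-∞, 0, -10, 0]
  [-∞, -17, 0, 9]
  [-∞, -12, -22, 0]
D(4):
  [0, -18, -17, -8]
  [-∞, 0, -10, 0]
  [-∞, -3, 0, 9]
  [-∞, -12, -22, 0]
Answer: T*[4][2] = -12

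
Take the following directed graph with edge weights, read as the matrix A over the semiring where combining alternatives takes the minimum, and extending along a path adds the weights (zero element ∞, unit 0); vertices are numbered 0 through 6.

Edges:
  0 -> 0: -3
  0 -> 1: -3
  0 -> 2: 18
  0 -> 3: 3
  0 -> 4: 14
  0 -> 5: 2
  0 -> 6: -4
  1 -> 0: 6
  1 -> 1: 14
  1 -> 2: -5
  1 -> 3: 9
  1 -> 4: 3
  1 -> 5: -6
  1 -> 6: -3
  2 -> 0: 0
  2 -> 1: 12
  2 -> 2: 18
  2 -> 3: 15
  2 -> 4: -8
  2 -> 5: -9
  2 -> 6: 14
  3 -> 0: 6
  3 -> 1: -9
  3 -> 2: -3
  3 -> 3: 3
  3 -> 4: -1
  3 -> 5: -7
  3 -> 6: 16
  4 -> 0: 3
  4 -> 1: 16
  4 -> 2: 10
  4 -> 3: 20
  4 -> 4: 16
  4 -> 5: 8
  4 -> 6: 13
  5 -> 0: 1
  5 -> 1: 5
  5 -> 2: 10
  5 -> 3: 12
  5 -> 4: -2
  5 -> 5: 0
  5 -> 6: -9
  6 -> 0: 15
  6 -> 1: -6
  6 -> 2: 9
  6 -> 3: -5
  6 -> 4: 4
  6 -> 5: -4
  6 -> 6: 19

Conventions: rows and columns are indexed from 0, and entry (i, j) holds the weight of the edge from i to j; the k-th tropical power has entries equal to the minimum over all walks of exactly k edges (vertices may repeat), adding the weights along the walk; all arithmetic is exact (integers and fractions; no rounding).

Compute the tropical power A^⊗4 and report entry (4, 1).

A^⊗2:
  [-6, -10, -8, -9, 0, -9, -7]
  [-5, -9, 4, -8, -13, -14, -15]
  [-8, -4, 1, 3, -11, -9, -18]
  [-6, -6, -14, 0, -11, -15, -16]
  [0, 0, 11, 6, 2, 1, -1]
  [-2, -15, 0, -14, -5, -13, -9]
  [-3, -14, -11, -2, -6, -12, -13]
A^⊗3:
  [-9, -18, -15, -12, -16, -17, -18]
  [-13, -21, -14, -20, -16, -19, -23]
  [-11, -24, -9, -23, -14, -22, -18]
  [-14, -22, -11, -21, -22, -23, -24]
  [-3, -7, -5, -6, -1, -6, -8]
  [-12, -23, -20, -14, -15, -21, -22]
  [-11, -19, -19, -18, -19, -20, -21]
A^⊗4:
  [-16, -24, -23, -23, -23, -24, -26]
  [-18, -29, -26, -28, -22, -27, -28]
  [-21, -32, -29, -23, -24, -30, -31]
  [-22, -30, -27, -29, -25, -28, -32]
  [-6, -15, -12, -13, -13, -14, -15]
  [-20, -28, -28, -27, -28, -29, -30]
  [-19, -27, -24, -26, -27, -28, -29]
Key observation: the optimum is the walk 4->0->6->3->1, with weight 3 + (-4) + (-5) + (-9) = -15.
Optimal value attained by: walk 4->0->6->3->1.
Answer: (A^⊗4)[4][1] = -15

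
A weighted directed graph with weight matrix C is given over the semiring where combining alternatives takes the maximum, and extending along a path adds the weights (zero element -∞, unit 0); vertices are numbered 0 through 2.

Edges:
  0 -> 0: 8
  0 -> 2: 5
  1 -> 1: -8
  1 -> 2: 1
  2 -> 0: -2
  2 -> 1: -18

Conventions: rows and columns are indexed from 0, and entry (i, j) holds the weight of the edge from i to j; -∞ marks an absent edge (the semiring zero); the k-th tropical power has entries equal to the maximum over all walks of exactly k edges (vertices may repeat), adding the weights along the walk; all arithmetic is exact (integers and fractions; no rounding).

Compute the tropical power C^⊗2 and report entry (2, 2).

C^⊗2:
  [16, -13, 13]
  [-1, -16, -7]
  [6, -26, 3]
Key observation: the optimum is the walk 2->0->2, with weight (-2) + 5 = 3.
Optimal value attained by: walk 2->0->2.
Answer: (C^⊗2)[2][2] = 3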